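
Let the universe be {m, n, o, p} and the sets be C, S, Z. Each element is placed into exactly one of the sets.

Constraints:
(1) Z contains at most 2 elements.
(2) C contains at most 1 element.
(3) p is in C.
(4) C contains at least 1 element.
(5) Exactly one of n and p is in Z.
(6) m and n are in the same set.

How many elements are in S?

From (3): p ∈ C.
(2): C already has 1, so the rest are out.
(5) (exactly one): n ∈ Z.
(6): m matches n: m ∉ S.
(6): m matches n: m ∈ Z.
(1): Z already has 2, so the rest are out.
Only one set left: o ∈ S.

1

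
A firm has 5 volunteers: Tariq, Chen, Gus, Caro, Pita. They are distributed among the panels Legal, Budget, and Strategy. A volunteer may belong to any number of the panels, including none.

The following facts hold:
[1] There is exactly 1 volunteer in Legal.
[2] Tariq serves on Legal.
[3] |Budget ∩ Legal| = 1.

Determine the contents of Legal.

From (2): Tariq ∈ Legal.
(1): Legal already has 1, so the rest are out.

Legal = {Tariq}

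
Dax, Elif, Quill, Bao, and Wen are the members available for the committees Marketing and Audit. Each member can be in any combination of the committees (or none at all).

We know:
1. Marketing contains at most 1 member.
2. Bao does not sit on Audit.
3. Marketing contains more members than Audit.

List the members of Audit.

Audit = {}

From (2): Bao ∉ Audit.
Suppose Dax ∈ Audit: no assignment then satisfies all the clues, so Dax ∉ Audit.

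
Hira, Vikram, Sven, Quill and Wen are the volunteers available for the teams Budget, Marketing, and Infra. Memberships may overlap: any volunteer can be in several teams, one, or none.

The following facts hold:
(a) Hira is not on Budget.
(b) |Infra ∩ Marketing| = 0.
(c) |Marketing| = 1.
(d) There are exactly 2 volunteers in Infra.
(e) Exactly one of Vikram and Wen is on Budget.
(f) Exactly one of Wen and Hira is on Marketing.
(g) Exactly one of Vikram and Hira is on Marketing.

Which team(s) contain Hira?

Hira: Marketing

From (a): Hira ∉ Budget.
Suppose Hira ∉ Marketing: no assignment then satisfies all the clues, so Hira ∈ Marketing.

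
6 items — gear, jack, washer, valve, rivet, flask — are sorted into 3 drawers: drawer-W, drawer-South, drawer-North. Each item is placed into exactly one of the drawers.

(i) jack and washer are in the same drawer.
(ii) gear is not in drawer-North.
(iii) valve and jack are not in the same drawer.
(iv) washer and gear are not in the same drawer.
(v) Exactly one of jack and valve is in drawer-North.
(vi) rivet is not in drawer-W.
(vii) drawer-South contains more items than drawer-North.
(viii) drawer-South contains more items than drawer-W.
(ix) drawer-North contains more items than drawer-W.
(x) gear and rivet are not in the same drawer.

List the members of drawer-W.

drawer-W = {gear}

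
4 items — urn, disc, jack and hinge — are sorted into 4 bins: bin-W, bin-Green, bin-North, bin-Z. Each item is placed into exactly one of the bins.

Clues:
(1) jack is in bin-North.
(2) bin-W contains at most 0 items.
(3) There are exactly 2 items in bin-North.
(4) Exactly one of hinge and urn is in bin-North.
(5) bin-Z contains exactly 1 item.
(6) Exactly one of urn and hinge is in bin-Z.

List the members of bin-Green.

bin-Green = {disc}

From (1): jack ∈ bin-North.
(2): bin-W already has 0, so the rest are out.
Suppose urn ∈ bin-Green: no assignment then satisfies all the clues, so urn ∉ bin-Green.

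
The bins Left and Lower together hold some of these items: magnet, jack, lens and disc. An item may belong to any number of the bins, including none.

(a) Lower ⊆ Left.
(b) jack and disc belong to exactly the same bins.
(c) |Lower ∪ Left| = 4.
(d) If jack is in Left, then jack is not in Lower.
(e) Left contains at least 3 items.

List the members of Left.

Left = {disc, jack, lens, magnet}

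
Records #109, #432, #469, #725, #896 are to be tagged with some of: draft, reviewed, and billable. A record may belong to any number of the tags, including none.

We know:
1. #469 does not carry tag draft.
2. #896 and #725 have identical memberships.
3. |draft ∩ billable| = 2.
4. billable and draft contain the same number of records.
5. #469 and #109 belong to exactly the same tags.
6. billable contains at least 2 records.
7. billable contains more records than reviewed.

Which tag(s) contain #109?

From (1): #469 ∉ draft.
(5): #109 matches #469: #109 ∉ draft.
Suppose #109 ∈ reviewed: no assignment then satisfies all the clues, so #109 ∉ reviewed.

#109: none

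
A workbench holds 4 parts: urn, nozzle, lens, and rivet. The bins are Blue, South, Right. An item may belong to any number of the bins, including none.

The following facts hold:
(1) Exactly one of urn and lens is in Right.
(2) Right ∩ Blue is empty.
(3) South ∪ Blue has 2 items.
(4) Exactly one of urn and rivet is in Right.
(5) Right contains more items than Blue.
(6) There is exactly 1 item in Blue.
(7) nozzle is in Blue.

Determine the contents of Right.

Right = {lens, rivet}

From (7): nozzle ∈ Blue.
(2) (disjoint): nozzle ∉ Right.
(6): Blue already has 1, so the rest are out.
Suppose urn ∈ Right: no assignment then satisfies all the clues, so urn ∉ Right.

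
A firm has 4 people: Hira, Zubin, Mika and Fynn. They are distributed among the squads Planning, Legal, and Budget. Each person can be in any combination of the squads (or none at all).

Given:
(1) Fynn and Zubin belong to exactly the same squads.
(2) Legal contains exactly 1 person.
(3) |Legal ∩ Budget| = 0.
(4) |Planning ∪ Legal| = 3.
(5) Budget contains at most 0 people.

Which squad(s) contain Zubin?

Zubin: Planning

(5): Budget already has 0, so the rest are out.
Suppose Zubin ∉ Planning: no assignment then satisfies all the clues, so Zubin ∈ Planning.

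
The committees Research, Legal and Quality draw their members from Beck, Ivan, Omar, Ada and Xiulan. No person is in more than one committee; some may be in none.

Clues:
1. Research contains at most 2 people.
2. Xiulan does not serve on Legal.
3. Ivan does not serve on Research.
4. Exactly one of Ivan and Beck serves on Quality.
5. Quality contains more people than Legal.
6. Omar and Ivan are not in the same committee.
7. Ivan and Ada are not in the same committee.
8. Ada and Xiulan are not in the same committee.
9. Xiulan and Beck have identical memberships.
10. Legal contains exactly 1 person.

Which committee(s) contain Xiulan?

Xiulan: Quality

From (2): Xiulan ∉ Legal.
From (3): Ivan ∉ Research.
(9): Beck matches Xiulan: Beck ∉ Legal.
Suppose Xiulan ∈ Research: no assignment then satisfies all the clues, so Xiulan ∉ Research.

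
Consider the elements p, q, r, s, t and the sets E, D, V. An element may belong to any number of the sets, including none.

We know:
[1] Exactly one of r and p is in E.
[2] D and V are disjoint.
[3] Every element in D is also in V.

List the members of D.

D = {}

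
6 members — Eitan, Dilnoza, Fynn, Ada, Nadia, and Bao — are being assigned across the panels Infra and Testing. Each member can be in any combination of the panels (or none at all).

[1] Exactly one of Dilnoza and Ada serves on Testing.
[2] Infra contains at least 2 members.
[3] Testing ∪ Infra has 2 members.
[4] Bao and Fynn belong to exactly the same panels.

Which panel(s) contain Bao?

Bao: none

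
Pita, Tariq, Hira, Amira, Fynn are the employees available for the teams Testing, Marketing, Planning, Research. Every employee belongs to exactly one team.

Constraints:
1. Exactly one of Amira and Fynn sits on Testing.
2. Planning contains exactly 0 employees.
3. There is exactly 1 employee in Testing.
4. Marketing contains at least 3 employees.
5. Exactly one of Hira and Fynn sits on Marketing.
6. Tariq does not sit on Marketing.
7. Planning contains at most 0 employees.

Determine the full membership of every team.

Testing = {Fynn}; Marketing = {Amira, Hira, Pita}; Planning = {}; Research = {Tariq}

From (6): Tariq ∉ Marketing.
(2): Planning already has 0, so the rest are out.
Suppose Pita ∈ Testing: no assignment then satisfies all the clues, so Pita ∉ Testing.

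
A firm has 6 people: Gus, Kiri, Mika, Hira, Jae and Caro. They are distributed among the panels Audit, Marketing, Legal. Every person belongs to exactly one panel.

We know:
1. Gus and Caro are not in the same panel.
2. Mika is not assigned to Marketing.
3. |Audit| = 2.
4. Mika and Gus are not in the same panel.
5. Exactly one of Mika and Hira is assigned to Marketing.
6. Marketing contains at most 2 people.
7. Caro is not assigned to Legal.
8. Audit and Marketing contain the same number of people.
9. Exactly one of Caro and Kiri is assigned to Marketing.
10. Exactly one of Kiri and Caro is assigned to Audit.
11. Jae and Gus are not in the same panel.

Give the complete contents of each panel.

Audit = {Gus, Kiri}; Marketing = {Caro, Hira}; Legal = {Jae, Mika}

From (2): Mika ∉ Marketing.
From (7): Caro ∉ Legal.
(5) (exactly one): Hira ∈ Marketing.
Suppose Gus ∉ Audit: no assignment then satisfies all the clues, so Gus ∈ Audit.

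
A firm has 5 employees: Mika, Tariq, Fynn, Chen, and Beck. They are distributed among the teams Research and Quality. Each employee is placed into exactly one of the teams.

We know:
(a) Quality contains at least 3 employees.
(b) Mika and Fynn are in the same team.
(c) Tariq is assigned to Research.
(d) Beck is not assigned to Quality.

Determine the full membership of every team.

From (c): Tariq ∈ Research.
From (d): Beck ∉ Quality.
(a): only 3 candidates remain for Quality, so all are in.
Only one team left: Beck ∈ Research.

Research = {Beck, Tariq}; Quality = {Chen, Fynn, Mika}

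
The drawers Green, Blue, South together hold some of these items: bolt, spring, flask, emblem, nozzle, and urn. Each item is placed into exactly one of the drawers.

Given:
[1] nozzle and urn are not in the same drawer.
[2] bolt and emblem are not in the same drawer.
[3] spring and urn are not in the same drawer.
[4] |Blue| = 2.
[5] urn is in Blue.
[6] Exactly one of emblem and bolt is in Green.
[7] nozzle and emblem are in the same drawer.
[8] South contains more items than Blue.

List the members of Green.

From (5): urn ∈ Blue.
(1): nozzle ∉ Blue.
(3): spring ∉ Blue.
(7): emblem matches nozzle: emblem ∉ Blue.
Suppose bolt ∉ Green: no assignment then satisfies all the clues, so bolt ∈ Green.

Green = {bolt}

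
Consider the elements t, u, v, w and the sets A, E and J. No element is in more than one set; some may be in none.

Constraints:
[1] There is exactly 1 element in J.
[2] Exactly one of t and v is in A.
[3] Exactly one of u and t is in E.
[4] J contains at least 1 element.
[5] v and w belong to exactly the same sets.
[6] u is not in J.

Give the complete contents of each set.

A = {v, w}; E = {u}; J = {t}

From (6): u ∉ J.
Suppose t ∈ A: no assignment then satisfies all the clues, so t ∉ A.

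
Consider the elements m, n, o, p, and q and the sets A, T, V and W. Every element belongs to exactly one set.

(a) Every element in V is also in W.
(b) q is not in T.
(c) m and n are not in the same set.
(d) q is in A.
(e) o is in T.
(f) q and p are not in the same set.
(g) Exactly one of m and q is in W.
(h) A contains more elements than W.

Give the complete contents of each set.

A = {n, q}; T = {o, p}; V = {}; W = {m}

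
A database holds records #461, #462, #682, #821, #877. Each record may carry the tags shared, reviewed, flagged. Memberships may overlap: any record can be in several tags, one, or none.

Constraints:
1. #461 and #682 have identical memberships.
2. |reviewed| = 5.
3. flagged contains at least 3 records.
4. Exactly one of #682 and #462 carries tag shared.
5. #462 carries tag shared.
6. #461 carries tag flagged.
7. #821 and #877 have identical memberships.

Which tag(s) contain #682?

#682: flagged, reviewed

From (5): #462 ∈ shared.
From (6): #461 ∈ flagged.
(1): #682 matches #461: #682 ∈ flagged.
(2): only 5 candidates remain for reviewed, so all are in.
(4) (exactly one): #682 ∉ shared.
(1): #461 matches #682: #461 ∉ shared.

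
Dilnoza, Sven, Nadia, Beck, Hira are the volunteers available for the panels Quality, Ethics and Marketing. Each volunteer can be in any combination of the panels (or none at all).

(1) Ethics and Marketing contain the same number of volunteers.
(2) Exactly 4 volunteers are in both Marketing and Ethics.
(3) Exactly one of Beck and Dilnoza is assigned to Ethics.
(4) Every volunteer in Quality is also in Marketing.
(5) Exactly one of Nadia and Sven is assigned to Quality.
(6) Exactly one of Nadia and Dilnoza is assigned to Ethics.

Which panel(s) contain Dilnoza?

Dilnoza: none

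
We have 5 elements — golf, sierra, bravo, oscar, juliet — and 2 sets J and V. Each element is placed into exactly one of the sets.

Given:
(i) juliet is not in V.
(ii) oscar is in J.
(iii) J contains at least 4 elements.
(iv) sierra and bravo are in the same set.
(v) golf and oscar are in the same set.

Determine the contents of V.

V = {}

From (i): juliet ∉ V.
From (ii): oscar ∈ J.
(v): golf matches oscar: golf ∈ J.
Only one set left: juliet ∈ J.
Suppose sierra ∈ V: no assignment then satisfies all the clues, so sierra ∉ V.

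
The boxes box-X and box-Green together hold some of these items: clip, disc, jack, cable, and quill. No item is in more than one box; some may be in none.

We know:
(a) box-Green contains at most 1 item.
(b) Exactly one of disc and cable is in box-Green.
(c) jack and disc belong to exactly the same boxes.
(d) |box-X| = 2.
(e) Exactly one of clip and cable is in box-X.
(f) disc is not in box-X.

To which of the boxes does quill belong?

quill: box-X

From (f): disc ∉ box-X.
(c): jack matches disc: jack ∉ box-X.
Suppose quill ∉ box-X: no assignment then satisfies all the clues, so quill ∈ box-X.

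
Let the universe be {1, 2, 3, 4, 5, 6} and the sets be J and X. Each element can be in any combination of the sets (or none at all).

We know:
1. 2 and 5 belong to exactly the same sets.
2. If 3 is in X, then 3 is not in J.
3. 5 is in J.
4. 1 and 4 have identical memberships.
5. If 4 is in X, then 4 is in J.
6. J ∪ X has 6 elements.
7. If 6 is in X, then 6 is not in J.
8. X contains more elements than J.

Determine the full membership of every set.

J = {1, 2, 4, 5}; X = {1, 2, 3, 4, 5, 6}

From (3): 5 ∈ J.
(1): 2 matches 5: 2 ∈ J.
Suppose 1 ∉ J: no assignment then satisfies all the clues, so 1 ∈ J.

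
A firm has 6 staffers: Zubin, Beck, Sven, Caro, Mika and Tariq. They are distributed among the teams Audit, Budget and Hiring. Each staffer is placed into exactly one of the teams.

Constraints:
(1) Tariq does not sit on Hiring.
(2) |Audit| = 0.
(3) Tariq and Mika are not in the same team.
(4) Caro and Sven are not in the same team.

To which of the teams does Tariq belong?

Tariq: Budget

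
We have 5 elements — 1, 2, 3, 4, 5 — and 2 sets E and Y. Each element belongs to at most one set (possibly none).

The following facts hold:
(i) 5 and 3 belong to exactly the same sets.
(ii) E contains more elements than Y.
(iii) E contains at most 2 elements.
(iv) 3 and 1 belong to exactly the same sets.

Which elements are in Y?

Y = {}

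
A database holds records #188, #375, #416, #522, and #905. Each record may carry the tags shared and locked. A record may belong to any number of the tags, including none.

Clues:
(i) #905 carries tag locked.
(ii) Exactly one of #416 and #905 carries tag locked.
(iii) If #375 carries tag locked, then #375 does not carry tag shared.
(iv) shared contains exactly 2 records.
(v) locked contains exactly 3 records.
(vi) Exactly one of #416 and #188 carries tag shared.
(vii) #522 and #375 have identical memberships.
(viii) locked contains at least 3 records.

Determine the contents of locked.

locked = {#375, #522, #905}

From (i): #905 ∈ locked.
(ii) (exactly one): #416 ∉ locked.
Suppose #188 ∈ locked: no assignment then satisfies all the clues, so #188 ∉ locked.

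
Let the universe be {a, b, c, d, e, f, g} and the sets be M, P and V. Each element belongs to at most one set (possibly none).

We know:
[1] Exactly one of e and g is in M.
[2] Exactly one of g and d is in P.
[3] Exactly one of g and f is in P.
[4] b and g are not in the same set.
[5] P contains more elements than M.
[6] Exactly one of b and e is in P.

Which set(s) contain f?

f: P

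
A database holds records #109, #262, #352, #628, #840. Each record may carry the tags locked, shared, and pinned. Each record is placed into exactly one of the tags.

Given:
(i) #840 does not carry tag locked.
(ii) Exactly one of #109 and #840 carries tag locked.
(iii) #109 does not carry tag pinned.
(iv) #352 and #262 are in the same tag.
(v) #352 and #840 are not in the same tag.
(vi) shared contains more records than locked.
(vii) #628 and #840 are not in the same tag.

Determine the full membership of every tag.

locked = {#109}; shared = {#262, #352, #628}; pinned = {#840}

From (i): #840 ∉ locked.
From (iii): #109 ∉ pinned.
(ii) (exactly one): #109 ∈ locked.
Suppose #262 ∈ locked: no assignment then satisfies all the clues, so #262 ∉ locked.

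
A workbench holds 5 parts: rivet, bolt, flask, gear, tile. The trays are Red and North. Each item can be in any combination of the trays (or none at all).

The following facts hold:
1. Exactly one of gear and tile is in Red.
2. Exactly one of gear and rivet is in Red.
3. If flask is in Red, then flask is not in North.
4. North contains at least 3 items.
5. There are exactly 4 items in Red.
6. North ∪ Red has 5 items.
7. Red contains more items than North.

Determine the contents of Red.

Red = {bolt, flask, rivet, tile}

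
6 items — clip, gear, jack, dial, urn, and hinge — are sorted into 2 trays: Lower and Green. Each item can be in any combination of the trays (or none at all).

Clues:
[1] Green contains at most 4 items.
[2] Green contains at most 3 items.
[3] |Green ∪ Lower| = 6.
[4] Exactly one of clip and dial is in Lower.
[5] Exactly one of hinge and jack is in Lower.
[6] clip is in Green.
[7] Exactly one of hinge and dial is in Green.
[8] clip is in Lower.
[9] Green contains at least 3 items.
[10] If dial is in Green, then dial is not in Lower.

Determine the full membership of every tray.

Lower = {clip, gear, hinge, urn}; Green = {clip, dial, jack}

From (6): clip ∈ Green.
From (8): clip ∈ Lower.
(4) (exactly one): dial ∉ Lower.
Suppose gear ∉ Lower: no assignment then satisfies all the clues, so gear ∈ Lower.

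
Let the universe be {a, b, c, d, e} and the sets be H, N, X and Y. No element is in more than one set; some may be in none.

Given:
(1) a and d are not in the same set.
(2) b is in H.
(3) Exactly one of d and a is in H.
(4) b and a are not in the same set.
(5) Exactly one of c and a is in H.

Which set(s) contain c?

c: H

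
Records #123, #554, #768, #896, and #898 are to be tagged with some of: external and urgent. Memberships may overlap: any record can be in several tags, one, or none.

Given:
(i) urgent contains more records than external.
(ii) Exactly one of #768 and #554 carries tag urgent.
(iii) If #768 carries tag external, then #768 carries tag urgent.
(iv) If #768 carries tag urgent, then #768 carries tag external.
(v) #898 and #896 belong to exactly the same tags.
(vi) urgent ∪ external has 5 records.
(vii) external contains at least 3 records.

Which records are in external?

external = {#123, #554, #768}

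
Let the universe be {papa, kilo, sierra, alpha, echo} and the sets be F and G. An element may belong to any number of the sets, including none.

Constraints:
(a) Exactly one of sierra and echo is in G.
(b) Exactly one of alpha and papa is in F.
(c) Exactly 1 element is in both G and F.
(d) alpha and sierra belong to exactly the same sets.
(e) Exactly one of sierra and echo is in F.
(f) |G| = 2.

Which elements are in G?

G = {echo, kilo}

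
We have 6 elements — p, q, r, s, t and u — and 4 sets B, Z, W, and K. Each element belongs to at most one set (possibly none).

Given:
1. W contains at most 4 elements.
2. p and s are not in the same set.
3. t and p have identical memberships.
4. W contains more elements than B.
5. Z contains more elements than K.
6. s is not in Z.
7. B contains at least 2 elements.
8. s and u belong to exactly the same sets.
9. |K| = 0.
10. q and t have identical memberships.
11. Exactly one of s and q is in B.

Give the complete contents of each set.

B = {s, u}; Z = {r}; W = {p, q, t}; K = {}

From (6): s ∉ Z.
(8): u matches s: u ∉ Z.
(9): K already has 0, so the rest are out.
Suppose p ∈ B: no assignment then satisfies all the clues, so p ∉ B.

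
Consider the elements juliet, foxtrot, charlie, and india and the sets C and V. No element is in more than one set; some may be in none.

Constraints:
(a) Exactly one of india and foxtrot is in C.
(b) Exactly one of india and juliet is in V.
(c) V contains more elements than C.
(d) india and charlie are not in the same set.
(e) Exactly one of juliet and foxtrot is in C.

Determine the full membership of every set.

C = {foxtrot}; V = {charlie, juliet}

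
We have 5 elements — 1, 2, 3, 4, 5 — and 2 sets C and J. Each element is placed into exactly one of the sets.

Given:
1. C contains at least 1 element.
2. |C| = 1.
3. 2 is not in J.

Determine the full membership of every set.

C = {2}; J = {1, 3, 4, 5}

From (3): 2 ∉ J.
Only one set left: 2 ∈ C.
(2): C already has 1, so the rest are out.
Only one set left: 1 ∈ J.
Only one set left: 3 ∈ J.
Only one set left: 4 ∈ J.
Only one set left: 5 ∈ J.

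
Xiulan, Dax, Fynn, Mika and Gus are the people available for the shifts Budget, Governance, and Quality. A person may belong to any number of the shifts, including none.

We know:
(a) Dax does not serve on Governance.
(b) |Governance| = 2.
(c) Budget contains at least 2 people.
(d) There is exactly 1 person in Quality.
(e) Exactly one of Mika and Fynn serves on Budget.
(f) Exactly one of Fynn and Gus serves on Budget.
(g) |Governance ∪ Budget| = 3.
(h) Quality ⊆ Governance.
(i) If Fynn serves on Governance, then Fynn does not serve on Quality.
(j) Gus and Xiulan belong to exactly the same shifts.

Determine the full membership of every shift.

Budget = {Dax, Fynn}; Governance = {Fynn, Mika}; Quality = {Mika}

From (a): Dax ∉ Governance.
(h) contrapositive: Dax ∉ Quality.
Suppose Xiulan ∈ Budget: no assignment then satisfies all the clues, so Xiulan ∉ Budget.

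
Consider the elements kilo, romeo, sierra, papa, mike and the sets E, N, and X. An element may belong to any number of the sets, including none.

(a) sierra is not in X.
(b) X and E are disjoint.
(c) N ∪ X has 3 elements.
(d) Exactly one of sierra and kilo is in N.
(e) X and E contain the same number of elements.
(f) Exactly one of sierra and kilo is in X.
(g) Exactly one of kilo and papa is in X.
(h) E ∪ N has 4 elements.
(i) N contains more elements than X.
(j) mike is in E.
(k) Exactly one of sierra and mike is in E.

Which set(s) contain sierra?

sierra: none

From (a): sierra ∉ X.
From (j): mike ∈ E.
(b) (disjoint): mike ∉ X.
(f) (exactly one): kilo ∈ X.
(g) (exactly one): papa ∉ X.
(k) (exactly one): sierra ∉ E.
(b) (disjoint): kilo ∉ E.
Suppose sierra ∈ N: no assignment then satisfies all the clues, so sierra ∉ N.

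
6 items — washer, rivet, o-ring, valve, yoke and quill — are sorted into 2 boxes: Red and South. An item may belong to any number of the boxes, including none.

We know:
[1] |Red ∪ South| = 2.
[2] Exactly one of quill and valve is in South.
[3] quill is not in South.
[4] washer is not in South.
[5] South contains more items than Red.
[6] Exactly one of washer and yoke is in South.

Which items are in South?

South = {valve, yoke}

From (3): quill ∉ South.
From (4): washer ∉ South.
(2) (exactly one): valve ∈ South.
(6) (exactly one): yoke ∈ South.
Suppose rivet ∈ South: no assignment then satisfies all the clues, so rivet ∉ South.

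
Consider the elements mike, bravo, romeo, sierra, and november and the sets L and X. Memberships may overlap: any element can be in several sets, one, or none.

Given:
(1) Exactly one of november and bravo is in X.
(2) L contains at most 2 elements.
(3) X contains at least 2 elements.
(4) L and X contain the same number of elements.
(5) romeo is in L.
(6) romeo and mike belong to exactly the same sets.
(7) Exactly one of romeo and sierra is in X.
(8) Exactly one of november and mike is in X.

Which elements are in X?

X = {november, sierra}

From (5): romeo ∈ L.
(6): mike matches romeo: mike ∈ L.
(2): L already has 2, so the rest are out.
Suppose mike ∈ X: no assignment then satisfies all the clues, so mike ∉ X.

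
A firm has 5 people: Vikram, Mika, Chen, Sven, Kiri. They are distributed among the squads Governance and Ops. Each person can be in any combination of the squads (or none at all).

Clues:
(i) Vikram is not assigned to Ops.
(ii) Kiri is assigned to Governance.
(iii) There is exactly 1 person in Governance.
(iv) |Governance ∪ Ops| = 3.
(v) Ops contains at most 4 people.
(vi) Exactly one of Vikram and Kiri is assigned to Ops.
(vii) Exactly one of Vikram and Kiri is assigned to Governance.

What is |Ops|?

From (i): Vikram ∉ Ops.
From (ii): Kiri ∈ Governance.
(iii): Governance already has 1, so the rest are out.
(vi) (exactly one): Kiri ∈ Ops.

3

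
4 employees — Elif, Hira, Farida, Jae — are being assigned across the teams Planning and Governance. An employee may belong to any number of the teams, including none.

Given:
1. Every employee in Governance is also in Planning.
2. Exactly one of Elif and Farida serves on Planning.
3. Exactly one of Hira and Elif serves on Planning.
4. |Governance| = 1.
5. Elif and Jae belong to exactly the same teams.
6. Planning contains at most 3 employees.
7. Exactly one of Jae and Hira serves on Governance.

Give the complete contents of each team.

Planning = {Farida, Hira}; Governance = {Hira}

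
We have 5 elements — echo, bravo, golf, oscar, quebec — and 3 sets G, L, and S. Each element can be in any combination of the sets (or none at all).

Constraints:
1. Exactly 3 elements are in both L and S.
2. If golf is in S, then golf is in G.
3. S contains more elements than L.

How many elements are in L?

3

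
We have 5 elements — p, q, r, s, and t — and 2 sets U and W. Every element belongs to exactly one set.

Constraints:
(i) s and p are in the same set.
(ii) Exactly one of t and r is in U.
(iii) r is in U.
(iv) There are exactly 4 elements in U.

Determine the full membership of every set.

U = {p, q, r, s}; W = {t}

From (iii): r ∈ U.
(ii) (exactly one): t ∉ U.
(iv): only 4 candidates remain for U, so all are in.
Only one set left: t ∈ W.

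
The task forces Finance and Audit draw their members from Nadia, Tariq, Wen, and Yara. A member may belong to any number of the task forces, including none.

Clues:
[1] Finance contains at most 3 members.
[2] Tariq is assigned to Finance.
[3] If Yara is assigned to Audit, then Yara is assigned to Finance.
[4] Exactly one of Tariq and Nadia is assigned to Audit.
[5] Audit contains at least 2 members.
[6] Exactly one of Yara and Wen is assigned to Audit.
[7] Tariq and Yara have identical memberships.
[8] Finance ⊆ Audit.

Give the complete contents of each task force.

Finance = {Tariq, Yara}; Audit = {Tariq, Yara}

From (2): Tariq ∈ Finance.
(7): Yara matches Tariq: Yara ∈ Finance.
(8) with Tariq ∈ Finance: Tariq ∈ Audit.
(8) with Yara ∈ Finance: Yara ∈ Audit.
(4) (exactly one): Nadia ∉ Audit.
(6) (exactly one): Wen ∉ Audit.
(8) contrapositive: Nadia ∉ Finance.
(8) contrapositive: Wen ∉ Finance.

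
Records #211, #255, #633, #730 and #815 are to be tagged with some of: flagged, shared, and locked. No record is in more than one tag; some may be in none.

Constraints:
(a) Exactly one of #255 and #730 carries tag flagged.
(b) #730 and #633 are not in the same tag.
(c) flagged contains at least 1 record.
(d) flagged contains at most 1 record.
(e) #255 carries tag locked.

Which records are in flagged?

From (e): #255 ∈ locked.
(a) (exactly one): #730 ∈ flagged.
(b): #633 ∉ flagged.
(d): flagged already has 1, so the rest are out.

flagged = {#730}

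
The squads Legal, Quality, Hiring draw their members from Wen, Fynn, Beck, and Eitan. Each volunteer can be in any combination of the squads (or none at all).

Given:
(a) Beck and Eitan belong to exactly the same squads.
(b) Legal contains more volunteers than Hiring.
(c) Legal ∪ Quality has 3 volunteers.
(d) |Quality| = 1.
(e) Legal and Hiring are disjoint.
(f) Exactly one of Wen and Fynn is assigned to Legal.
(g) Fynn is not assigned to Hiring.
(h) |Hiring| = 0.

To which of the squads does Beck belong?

Beck: Legal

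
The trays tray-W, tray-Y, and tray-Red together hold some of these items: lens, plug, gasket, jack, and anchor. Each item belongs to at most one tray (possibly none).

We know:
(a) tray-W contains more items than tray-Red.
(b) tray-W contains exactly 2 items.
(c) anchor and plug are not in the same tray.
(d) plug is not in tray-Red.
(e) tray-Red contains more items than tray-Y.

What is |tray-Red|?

1

From (d): plug ∉ tray-Red.
Suppose lens ∈ tray-Y: no assignment then satisfies all the clues, so lens ∉ tray-Y.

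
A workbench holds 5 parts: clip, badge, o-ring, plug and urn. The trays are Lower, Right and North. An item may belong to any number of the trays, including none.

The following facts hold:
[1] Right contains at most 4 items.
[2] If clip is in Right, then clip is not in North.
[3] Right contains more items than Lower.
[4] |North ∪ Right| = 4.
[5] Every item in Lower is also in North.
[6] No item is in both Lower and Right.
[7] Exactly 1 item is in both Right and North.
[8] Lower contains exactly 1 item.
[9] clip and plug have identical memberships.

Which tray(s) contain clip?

clip: Right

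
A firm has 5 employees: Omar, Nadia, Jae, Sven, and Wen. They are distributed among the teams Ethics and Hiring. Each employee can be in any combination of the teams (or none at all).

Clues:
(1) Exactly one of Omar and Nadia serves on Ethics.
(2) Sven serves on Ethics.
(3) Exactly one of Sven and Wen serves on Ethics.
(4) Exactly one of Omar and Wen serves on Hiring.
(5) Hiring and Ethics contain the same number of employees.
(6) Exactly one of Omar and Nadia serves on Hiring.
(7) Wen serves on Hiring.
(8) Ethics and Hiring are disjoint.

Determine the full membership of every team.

Ethics = {Omar, Sven}; Hiring = {Nadia, Wen}

From (2): Sven ∈ Ethics.
From (7): Wen ∈ Hiring.
(3) (exactly one): Wen ∉ Ethics.
(4) (exactly one): Omar ∉ Hiring.
(6) (exactly one): Nadia ∈ Hiring.
(8) (disjoint): Nadia ∉ Ethics.
(8) (disjoint): Sven ∉ Hiring.
(1) (exactly one): Omar ∈ Ethics.
Suppose Jae ∈ Ethics: no assignment then satisfies all the clues, so Jae ∉ Ethics.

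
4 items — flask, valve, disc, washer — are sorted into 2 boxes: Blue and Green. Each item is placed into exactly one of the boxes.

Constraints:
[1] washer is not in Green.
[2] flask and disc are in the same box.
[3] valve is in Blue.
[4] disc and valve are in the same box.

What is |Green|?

From (1): washer ∉ Green.
From (3): valve ∈ Blue.
(4): disc matches valve: disc ∈ Blue.
Only one box left: washer ∈ Blue.
(2): flask matches disc: flask ∈ Blue.

0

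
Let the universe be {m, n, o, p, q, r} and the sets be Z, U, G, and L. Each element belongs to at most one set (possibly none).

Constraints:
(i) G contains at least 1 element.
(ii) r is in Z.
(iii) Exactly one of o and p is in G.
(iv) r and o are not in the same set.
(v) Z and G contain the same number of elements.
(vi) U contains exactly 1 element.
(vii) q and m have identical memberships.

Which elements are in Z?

Z = {r}

From (ii): r ∈ Z.
(iv): o ∉ Z.
Suppose m ∈ Z: no assignment then satisfies all the clues, so m ∉ Z.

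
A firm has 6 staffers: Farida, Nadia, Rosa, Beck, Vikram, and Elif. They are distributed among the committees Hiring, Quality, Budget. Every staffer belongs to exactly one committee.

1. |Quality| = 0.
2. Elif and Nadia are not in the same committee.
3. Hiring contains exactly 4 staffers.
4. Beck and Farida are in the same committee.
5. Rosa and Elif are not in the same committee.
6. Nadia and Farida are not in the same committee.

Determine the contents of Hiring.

Hiring = {Beck, Elif, Farida, Vikram}

(1): Quality already has 0, so the rest are out.
Suppose Farida ∉ Hiring: no assignment then satisfies all the clues, so Farida ∈ Hiring.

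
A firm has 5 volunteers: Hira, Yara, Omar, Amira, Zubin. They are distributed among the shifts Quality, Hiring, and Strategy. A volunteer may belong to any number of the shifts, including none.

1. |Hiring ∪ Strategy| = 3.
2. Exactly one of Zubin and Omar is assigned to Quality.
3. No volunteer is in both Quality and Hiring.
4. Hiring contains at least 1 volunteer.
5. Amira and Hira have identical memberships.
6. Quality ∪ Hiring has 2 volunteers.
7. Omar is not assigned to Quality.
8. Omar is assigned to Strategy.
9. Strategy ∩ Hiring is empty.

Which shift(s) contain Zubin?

Zubin: Quality, Strategy

From (7): Omar ∉ Quality.
From (8): Omar ∈ Strategy.
(2) (exactly one): Zubin ∈ Quality.
(3) (disjoint): Zubin ∉ Hiring.
(9) (disjoint): Omar ∉ Hiring.
Suppose Zubin ∉ Strategy: no assignment then satisfies all the clues, so Zubin ∈ Strategy.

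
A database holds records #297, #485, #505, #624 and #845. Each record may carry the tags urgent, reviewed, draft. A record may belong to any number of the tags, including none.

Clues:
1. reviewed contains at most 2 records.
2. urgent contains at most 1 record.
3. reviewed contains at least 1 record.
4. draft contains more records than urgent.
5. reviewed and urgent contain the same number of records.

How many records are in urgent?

1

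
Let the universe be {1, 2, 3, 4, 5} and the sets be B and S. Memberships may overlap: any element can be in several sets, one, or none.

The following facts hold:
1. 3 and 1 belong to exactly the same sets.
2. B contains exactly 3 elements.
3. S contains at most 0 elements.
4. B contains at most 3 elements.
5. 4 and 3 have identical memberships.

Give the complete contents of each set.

B = {1, 3, 4}; S = {}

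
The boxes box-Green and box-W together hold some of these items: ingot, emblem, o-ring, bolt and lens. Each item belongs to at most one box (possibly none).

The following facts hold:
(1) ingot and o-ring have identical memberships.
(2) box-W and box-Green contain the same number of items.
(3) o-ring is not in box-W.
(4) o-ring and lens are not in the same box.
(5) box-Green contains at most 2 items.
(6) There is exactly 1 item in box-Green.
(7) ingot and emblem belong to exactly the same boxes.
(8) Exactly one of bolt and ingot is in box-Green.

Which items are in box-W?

box-W = {lens}

From (3): o-ring ∉ box-W.
(1): ingot matches o-ring: ingot ∉ box-W.
(7): emblem matches ingot: emblem ∉ box-W.
Suppose bolt ∈ box-W: no assignment then satisfies all the clues, so bolt ∉ box-W.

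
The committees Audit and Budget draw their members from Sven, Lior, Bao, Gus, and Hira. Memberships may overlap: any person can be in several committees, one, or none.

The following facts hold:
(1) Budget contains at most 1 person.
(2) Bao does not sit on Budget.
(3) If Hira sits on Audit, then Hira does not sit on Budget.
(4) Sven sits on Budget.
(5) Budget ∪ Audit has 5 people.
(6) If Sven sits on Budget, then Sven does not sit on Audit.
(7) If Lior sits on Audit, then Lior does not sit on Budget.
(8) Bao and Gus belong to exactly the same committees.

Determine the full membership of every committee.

Audit = {Bao, Gus, Hira, Lior}; Budget = {Sven}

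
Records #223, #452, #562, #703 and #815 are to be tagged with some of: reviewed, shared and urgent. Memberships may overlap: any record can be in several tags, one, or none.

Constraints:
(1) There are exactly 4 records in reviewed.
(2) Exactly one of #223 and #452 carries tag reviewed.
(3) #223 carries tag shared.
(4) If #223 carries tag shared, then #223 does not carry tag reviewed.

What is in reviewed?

reviewed = {#452, #562, #703, #815}

From (3): #223 ∈ shared.
(4): #223 ∉ reviewed.
(1): only 4 candidates remain for reviewed, so all are in.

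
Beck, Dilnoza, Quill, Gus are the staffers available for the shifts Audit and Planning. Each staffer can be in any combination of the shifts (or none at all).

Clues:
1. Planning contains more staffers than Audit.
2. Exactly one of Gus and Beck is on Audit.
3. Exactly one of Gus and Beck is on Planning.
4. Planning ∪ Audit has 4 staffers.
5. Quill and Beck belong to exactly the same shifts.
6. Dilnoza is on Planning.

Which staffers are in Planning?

Planning = {Beck, Dilnoza, Quill}

From (6): Dilnoza ∈ Planning.
Suppose Beck ∉ Planning: no assignment then satisfies all the clues, so Beck ∈ Planning.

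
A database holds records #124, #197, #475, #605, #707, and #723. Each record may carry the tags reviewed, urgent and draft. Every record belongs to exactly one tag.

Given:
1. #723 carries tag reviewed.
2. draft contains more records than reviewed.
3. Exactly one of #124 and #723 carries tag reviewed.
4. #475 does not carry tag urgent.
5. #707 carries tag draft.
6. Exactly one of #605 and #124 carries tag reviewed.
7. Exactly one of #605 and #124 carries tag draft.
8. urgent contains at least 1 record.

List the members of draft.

draft = {#124, #475, #707}

From (1): #723 ∈ reviewed.
From (4): #475 ∉ urgent.
From (5): #707 ∈ draft.
(3) (exactly one): #124 ∉ reviewed.
(6) (exactly one): #605 ∈ reviewed.
(7) (exactly one): #124 ∈ draft.
(8): only 1 candidates remain for urgent, so all are in.
Suppose #475 ∉ draft: no assignment then satisfies all the clues, so #475 ∈ draft.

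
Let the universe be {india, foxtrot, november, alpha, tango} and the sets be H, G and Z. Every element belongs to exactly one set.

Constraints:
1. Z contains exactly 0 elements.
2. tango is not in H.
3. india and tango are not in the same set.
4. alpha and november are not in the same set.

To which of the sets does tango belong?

From (2): tango ∉ H.
(1): Z already has 0, so the rest are out.
Only one set left: tango ∈ G.
(3): india ∉ G.
Only one set left: india ∈ H.

tango: G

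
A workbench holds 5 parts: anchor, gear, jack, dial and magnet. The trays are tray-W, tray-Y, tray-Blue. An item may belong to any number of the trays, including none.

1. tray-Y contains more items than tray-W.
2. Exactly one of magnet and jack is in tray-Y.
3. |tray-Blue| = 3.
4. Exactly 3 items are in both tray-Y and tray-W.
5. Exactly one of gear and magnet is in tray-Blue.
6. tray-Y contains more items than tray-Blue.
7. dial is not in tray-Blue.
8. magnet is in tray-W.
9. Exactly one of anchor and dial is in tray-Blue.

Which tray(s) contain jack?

jack: tray-Blue

From (7): dial ∉ tray-Blue.
From (8): magnet ∈ tray-W.
(9) (exactly one): anchor ∈ tray-Blue.
Suppose jack ∈ tray-W: no assignment then satisfies all the clues, so jack ∉ tray-W.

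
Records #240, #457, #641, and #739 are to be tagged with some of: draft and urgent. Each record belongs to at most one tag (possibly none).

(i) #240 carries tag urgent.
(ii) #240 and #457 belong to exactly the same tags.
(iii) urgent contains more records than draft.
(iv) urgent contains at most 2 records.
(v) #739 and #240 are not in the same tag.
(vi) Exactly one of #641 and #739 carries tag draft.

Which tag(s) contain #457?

From (i): #240 ∈ urgent.
(ii): #457 matches #240: #457 ∉ draft.
(ii): #457 matches #240: #457 ∈ urgent.
(iv): urgent already has 2, so the rest are out.

#457: urgent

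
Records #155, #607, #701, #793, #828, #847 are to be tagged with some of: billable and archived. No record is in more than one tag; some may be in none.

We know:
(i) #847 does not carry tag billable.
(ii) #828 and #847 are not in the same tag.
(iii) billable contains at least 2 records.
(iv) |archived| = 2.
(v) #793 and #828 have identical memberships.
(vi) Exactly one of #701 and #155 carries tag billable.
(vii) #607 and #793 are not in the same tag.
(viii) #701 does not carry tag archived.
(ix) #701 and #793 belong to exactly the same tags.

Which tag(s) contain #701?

#701: billable

From (i): #847 ∉ billable.
From (viii): #701 ∉ archived.
(ix): #793 matches #701: #793 ∉ archived.
(v): #828 matches #793: #828 ∉ archived.
Suppose #701 ∉ billable: no assignment then satisfies all the clues, so #701 ∈ billable.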